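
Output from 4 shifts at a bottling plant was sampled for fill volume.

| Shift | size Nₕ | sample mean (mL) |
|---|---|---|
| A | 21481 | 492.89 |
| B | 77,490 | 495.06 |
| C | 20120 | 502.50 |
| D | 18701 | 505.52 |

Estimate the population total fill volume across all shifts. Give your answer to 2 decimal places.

A: 21481·492.89 = 10587770.09
B: 77490·495.06 = 38362199.4
C: 20120·502.50 = 10110300
D: 18701·505.52 = 9453729.52
τ̂ = Σ Nₕx̄ₕ = 68513999.01.

68513999.01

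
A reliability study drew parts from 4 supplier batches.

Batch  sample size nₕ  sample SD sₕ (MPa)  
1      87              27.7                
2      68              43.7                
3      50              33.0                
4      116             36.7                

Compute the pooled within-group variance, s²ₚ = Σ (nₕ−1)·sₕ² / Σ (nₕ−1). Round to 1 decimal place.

1: (87−1)·27.7² = 86·767.29 = 65986.94
2: (68−1)·43.7² = 67·1909.69 = 127949.23
3: (50−1)·33.0² = 49·1089 = 53361
4: (116−1)·36.7² = 115·1346.89 = 154892.35
Numerator = 402189.52; denominator = Σ(nₕ−1) = 317.
s²ₚ = 402189.52/317 = 1268.737... → 1268.7.

1268.7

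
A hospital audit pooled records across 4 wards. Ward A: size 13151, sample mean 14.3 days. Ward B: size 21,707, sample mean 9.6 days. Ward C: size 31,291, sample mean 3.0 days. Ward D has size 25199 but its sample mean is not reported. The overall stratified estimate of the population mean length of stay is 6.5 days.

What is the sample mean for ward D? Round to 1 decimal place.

4.1

Σ Nₕx̄ₕ = N·μ, so 25199·x̄_D = 91348·6.5 − (13151·14.3 + 21707·9.6 + 31291·3.0).
= 593762 − 490319.5 = 103442.5.
x̄_D = 103442.5 / 25199 = 4.105... → 4.1.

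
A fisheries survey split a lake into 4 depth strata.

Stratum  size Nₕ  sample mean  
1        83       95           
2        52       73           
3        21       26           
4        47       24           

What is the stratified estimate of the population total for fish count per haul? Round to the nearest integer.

1: 83·95 = 7885
2: 52·73 = 3796
3: 21·26 = 546
4: 47·24 = 1128
τ̂ = Σ Nₕx̄ₕ = 13355.

13355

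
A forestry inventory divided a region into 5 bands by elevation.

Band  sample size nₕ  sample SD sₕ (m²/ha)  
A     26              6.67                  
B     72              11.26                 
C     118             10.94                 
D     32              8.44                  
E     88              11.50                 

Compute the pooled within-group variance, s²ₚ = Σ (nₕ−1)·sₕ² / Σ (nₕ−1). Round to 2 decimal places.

114.29

A: (26−1)·6.67² = 25·44.4889 = 1112.2225
B: (72−1)·11.26² = 71·126.7876 = 9001.9196
C: (118−1)·10.94² = 117·119.6836 = 14002.9812
D: (32−1)·8.44² = 31·71.2336 = 2208.2416
E: (88−1)·11.50² = 87·132.25 = 11505.75
Numerator = 37831.1149; denominator = Σ(nₕ−1) = 331.
s²ₚ = 37831.1149/331 = 114.2934... → 114.29.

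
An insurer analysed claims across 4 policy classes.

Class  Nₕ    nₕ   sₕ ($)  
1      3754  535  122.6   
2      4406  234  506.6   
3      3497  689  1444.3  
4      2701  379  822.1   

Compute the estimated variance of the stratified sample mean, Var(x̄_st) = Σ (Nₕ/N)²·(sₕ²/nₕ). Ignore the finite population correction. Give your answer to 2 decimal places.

347.90

N = 14358. Term for each stratum: Wₕ²sₕ²/nₕ.
Var(x̄_st) = 1.92056 + 103.27985 + 179.59695 + 63.10610 = 347.90347 → 347.90.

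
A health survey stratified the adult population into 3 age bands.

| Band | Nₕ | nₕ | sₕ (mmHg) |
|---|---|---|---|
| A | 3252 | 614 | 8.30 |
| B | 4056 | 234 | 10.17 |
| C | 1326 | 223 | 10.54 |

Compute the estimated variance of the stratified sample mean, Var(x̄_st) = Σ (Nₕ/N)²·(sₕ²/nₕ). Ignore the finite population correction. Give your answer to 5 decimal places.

N = 8634. Term for each stratum: Wₕ²sₕ²/nₕ.
Var(x̄_st) = 0.01591713 + 0.09754339 + 0.01175004 = 0.12521056 → 0.12521.

0.12521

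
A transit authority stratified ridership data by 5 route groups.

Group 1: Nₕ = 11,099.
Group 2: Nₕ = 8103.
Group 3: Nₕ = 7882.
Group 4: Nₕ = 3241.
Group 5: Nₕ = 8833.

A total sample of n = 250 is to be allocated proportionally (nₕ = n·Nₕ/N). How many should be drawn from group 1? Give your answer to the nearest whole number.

71

N = 11099 + 8103 + 7882 + 3241 + 8833 = 39158.
n_1 = 250·11099/39158 = 70.860... → 71.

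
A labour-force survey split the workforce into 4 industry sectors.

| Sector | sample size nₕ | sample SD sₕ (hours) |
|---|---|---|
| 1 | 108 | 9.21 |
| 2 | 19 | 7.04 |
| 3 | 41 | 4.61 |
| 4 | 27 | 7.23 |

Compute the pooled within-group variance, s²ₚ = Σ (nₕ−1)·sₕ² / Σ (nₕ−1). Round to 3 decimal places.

63.756

Degrees of freedom: 107 + 18 + 40 + 26 = 191.
Σ(nₕ−1)sₕ² = 107·84.8241 + 18·49.5616 + 40·21.2521 + 26·52.2729 = 12177.4669.
s²ₚ = 12177.4669 / 191 = 63.75637... → 63.756.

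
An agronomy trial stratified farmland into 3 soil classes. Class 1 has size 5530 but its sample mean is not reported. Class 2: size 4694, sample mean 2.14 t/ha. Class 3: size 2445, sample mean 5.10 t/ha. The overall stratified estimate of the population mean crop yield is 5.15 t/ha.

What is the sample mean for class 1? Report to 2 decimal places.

7.73

Σ Nₕx̄ₕ = N·μ, so 5530·x̄_1 = 12669·5.15 − (4694·2.14 + 2445·5.10).
= 65245.35 − 22514.66 = 42730.69.
x̄_1 = 42730.69 / 5530 = 7.7271... → 7.73.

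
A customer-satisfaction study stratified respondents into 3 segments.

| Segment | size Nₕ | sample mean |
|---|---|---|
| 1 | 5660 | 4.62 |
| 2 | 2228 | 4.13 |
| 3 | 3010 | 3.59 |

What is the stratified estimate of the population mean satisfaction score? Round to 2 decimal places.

4.24

N = 10898; weights Wₕ = Nₕ/N = (0.5194, 0.2044, 0.2762).
x̄_st = Σ Wₕ·x̄ₕ = 0.5194·4.62 + 0.2044·4.13 + 0.2762·3.59 ≈ 4.2353...
→ 4.24.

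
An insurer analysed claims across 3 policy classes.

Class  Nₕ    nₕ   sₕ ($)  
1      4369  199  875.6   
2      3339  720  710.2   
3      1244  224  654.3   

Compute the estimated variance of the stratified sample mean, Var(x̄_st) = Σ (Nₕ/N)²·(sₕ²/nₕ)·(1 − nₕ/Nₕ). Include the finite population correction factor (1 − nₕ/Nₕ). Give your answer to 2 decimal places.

N = 8952; Wₕ = Nₕ/N.
class 1: (4369/8952)²·875.6²/199·(1 − 199/4369) = 875.86341
class 2: (3339/8952)²·710.2²/720·(1 − 720/3339) = 76.44351
class 3: (1244/8952)²·654.3²/224·(1 − 224/1244) = 30.26121
Sum = 982.56812 → 982.57.

982.57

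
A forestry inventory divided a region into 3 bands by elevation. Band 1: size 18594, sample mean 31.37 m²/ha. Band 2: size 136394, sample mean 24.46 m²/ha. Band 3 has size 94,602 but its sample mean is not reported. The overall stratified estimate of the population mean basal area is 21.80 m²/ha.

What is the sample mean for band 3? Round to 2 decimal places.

16.08

N = 18594 + 136394 + 94602 = 249590.
Overall total = μ·N = 21.80·249590 = 5441062.
Subtract the known strata: 18594·31.37 + 136394·24.46 = 3919491.02.
Remaining total for band 3: 5441062 − 3919491.02 = 1521570.98.
Divide by its size: 1521570.98 / 94602 = 16.0839... → 16.08.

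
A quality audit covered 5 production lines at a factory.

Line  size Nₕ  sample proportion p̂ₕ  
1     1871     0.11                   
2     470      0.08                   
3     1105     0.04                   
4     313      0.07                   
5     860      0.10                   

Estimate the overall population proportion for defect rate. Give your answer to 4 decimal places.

0.0856

N = 1871 + 470 + 1105 + 313 + 860 = 4619.
Overall proportion = Σ (Nₕ/N)·p̂ₕ.
Σ Nₕp̂ₕ = 205.81 + 37.6 + 44.2 + 21.91 + 86 = 395.52.
395.52 / 4619 = 0.085629... → 0.0856.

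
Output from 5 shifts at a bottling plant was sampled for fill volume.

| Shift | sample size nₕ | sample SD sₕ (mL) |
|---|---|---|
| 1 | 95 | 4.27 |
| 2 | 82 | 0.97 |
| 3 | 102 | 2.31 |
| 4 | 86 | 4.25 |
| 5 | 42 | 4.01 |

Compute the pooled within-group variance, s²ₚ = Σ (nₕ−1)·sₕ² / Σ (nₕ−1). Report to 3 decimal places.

1: (95−1)·4.27² = 94·18.2329 = 1713.8926
2: (82−1)·0.97² = 81·0.9409 = 76.2129
3: (102−1)·2.31² = 101·5.3361 = 538.9461
4: (86−1)·4.25² = 85·18.0625 = 1535.3125
5: (42−1)·4.01² = 41·16.0801 = 659.2841
Numerator = 4523.6482; denominator = Σ(nₕ−1) = 402.
s²ₚ = 4523.6482/402 = 11.25286... → 11.253.

11.253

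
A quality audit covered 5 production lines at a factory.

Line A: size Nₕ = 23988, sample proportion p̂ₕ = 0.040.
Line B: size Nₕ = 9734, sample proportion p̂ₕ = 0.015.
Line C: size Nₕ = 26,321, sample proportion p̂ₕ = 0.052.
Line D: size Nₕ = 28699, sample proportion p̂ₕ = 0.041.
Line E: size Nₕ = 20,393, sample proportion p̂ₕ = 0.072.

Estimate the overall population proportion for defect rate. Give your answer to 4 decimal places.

0.0469

Wₕ = Nₕ/N with N = 109135: 0.2198, 0.0892, 0.2412, 0.2630, 0.1869.
p̂_st = 0.2198·0.040 + 0.0892·0.015 + 0.2412·0.052 + 0.2630·0.041 + 0.1869·0.072 ≈ 0.046907... → 0.0469.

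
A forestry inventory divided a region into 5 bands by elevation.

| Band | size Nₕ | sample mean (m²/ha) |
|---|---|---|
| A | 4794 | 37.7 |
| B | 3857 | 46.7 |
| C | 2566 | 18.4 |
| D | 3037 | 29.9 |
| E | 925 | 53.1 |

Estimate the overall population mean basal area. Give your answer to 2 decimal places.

36.10

N = 15179; weights Wₕ = Nₕ/N = (0.3158, 0.2541, 0.1690, 0.2001, 0.0609).
x̄_st = Σ Wₕ·x̄ₕ = 0.3158·37.7 + 0.2541·46.7 + 0.1690·18.4 + 0.2001·29.9 + 0.0609·53.1 ≈ 36.1021...
→ 36.10.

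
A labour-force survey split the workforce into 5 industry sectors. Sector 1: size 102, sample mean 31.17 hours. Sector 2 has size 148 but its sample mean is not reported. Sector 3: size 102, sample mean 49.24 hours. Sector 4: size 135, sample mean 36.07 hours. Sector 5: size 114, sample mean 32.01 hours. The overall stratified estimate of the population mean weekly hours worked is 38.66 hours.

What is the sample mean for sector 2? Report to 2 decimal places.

44.02

N = 102 + 148 + 102 + 135 + 114 = 601.
Overall total = μ·N = 38.66·601 = 23234.66.
Subtract the known strata: 102·31.17 + 102·49.24 + 135·36.07 + 114·32.01 = 16720.41.
Remaining total for sector 2: 23234.66 − 16720.41 = 6514.25.
Divide by its size: 6514.25 / 148 = 44.0152... → 44.02.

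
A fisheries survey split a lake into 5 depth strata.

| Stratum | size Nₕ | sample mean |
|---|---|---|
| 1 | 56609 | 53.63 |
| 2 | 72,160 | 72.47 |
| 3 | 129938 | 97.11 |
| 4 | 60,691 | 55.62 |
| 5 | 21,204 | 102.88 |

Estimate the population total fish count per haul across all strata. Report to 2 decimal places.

Population total = Σ Nₕ·x̄ₕ (each stratum's size times its mean).
56609·53.63 + 72160·72.47 + 129938·97.11 + 60691·55.62 + 21204·102.88 = 3035940.67 + 5229435.2 + 12618279.18 + 3375633.42 + 2181467.52 = 26440755.99.

26440755.99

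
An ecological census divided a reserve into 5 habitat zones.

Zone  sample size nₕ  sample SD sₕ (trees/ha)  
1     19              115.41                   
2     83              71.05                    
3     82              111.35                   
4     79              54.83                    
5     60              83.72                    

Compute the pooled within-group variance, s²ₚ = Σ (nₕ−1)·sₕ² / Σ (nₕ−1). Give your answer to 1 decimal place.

7251.7

Degrees of freedom: 18 + 82 + 81 + 78 + 59 = 318.
Σ(nₕ−1)sₕ² = 18·13319.4681 + 82·5048.1025 + 81·12398.8225 + 78·3006.3289 + 59·7009.0384 = 2306026.3731.
s²ₚ = 2306026.3731 / 318 = 7251.655... → 7251.7.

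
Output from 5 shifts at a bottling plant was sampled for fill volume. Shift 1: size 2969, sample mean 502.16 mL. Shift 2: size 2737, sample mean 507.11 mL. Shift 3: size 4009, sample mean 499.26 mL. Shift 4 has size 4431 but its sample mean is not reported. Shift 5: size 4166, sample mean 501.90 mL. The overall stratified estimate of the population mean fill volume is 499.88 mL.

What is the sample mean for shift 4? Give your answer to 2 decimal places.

N = 2969 + 2737 + 4009 + 4431 + 4166 = 18312.
Overall total = μ·N = 499.88·18312 = 9153802.56.
Subtract the known strata: 2969·502.16 + 2737·507.11 + 4009·499.26 + 4166·501.90 = 6971321.85.
Remaining total for shift 4: 9153802.56 − 6971321.85 = 2182480.71.
Divide by its size: 2182480.71 / 4431 = 492.5481... → 492.55.

492.55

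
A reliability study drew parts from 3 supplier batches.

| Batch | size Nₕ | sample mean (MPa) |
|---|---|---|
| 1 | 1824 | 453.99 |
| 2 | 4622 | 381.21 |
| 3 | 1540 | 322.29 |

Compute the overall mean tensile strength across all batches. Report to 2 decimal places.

x̄_st = (Σ Nₕx̄ₕ) / (Σ Nₕ) = (1824·453.99 + 4622·381.21 + 1540·322.29) / 7986
= 3086356.98 / 7986 = 386.4709... → 386.47.

386.47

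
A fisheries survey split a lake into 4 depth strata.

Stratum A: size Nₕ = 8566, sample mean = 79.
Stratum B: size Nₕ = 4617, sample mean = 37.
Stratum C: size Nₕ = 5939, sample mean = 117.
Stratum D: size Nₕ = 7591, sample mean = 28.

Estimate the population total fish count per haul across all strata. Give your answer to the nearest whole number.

1754954

Estimate total by summing Nₕ·x̄ₕ over strata.
8566·79 + 4617·37 + 5939·117 + 7591·28 = 676714 + 170829 + 694863 + 212548 = 1754954.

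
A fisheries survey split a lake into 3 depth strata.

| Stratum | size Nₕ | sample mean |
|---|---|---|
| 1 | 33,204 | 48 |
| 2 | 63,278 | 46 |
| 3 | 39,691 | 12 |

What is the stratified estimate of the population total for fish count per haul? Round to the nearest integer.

4980872

Population total = Σ Nₕ·x̄ₕ (each stratum's size times its mean).
33204·48 + 63278·46 + 39691·12 = 1593792 + 2910788 + 476292 = 4980872.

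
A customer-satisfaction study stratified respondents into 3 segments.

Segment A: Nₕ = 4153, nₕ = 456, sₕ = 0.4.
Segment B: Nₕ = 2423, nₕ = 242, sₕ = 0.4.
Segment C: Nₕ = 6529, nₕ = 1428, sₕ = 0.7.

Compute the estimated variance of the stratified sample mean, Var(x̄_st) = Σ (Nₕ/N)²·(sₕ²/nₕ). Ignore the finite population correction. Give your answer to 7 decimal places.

0.0001430

N = 13105. Term for each stratum: Wₕ²sₕ²/nₕ.
Var(x̄_st) = 0.0000352375 + 0.0000226015 + 0.0000851701 = 0.0001430091 → 0.0001430.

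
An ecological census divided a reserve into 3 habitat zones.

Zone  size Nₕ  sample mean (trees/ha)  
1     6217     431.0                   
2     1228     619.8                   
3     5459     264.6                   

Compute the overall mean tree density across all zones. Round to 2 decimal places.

378.57

x̄_st = (Σ Nₕx̄ₕ) / (Σ Nₕ) = (6217·431.0 + 1228·619.8 + 5459·264.6) / 12904
= 4885092.8 / 12904 = 378.5720... → 378.57.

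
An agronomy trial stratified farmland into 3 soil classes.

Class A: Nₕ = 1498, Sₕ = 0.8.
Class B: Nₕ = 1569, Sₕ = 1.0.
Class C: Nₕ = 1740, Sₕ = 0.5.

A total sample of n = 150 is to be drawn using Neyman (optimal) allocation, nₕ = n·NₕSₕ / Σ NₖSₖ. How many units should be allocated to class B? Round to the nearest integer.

A: NₕSₕ = 1498·0.8 = 1198.4
B: NₕSₕ = 1569·1.0 = 1569
C: NₕSₕ = 1740·0.5 = 870
Σ NₕSₕ = 3637.4.
n_B = 150·1569/3637.4 = 64.703... → 65.

65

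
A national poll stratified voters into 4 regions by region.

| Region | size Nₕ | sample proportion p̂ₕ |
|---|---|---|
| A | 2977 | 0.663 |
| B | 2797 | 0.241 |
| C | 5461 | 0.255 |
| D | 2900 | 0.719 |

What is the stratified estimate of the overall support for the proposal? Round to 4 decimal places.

N = 2977 + 2797 + 5461 + 2900 = 14135.
Overall proportion = Σ (Nₕ/N)·p̂ₕ.
Σ Nₕp̂ₕ = 1973.751 + 674.077 + 1392.555 + 2085.1 = 6125.483.
6125.483 / 14135 = 0.433356... → 0.4334.

0.4334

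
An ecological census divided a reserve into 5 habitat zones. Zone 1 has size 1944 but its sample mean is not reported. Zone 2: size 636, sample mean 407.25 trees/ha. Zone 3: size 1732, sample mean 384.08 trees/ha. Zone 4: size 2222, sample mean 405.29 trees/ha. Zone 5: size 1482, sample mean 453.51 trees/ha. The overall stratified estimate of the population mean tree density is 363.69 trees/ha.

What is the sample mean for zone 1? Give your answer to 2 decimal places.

215.25

Σ Nₕx̄ₕ = N·μ, so 1944·x̄_1 = 8016·363.69 − (636·407.25 + 1732·384.08 + 2222·405.29 + 1482·453.51).
= 2915339.04 − 2496893.76 = 418445.28.
x̄_1 = 418445.28 / 1944 = 215.2496... → 215.25.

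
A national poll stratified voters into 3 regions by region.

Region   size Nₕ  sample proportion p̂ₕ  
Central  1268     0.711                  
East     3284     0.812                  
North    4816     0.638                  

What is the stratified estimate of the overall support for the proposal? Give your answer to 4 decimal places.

Wₕ = Nₕ/N with N = 9368: 0.1354, 0.3506, 0.5141.
p̂_st = 0.1354·0.711 + 0.3506·0.812 + 0.5141·0.638 ≈ 0.708877... → 0.7089.

0.7089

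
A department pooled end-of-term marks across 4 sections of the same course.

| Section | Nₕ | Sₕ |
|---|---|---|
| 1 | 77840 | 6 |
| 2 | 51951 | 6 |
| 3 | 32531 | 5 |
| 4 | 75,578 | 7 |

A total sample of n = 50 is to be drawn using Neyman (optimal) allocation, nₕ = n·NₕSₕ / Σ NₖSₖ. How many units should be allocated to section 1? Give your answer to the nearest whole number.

1: NₕSₕ = 77840·6 = 467040
2: NₕSₕ = 51951·6 = 311706
3: NₕSₕ = 32531·5 = 162655
4: NₕSₕ = 75578·7 = 529046
Σ NₕSₕ = 1470447.
n_1 = 50·467040/1470447 = 15.881... → 16.

16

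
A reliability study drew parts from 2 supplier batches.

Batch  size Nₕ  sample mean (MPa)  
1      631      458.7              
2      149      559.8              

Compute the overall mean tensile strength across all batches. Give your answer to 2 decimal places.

N = 631 + 149 = 780.
Weight each subgroup mean by Nₕ/N and sum.
Σ Nₕx̄ₕ = 631·458.7 + 149·559.8 = 289439.7 + 83410.2 = 372849.9.
Divide by N: 372849.9 / 780 = 478.0127... → 478.01.

478.01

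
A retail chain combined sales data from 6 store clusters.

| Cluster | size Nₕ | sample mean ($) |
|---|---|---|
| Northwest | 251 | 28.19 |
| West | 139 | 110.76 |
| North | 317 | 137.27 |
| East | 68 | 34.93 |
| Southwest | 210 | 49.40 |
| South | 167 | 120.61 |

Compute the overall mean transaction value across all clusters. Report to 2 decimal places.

85.83

N = 1152; weights Wₕ = Nₕ/N = (0.2179, 0.1207, 0.2752, 0.0590, 0.1823, 0.1450).
x̄_st = Σ Wₕ·x̄ₕ = 0.2179·28.19 + 0.1207·110.76 + 0.2752·137.27 + 0.0590·34.93 + 0.1823·49.40 + 0.1450·120.61 ≈ 85.8308...
→ 85.83.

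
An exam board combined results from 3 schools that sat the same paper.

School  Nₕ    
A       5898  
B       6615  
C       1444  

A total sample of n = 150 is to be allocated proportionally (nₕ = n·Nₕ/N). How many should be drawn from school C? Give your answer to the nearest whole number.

N = 5898 + 6615 + 1444 = 13957.
n_C = 150·1444/13957 = 15.519... → 16.

16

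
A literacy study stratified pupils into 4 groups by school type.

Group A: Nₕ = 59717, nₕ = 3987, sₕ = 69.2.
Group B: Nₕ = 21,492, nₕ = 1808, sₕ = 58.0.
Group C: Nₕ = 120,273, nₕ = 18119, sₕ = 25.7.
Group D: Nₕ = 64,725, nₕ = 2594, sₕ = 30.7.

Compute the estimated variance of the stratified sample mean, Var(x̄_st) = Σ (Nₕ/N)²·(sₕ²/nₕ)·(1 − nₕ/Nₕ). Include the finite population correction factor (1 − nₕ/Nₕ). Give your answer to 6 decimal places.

N = 266207; Wₕ = Nₕ/N.
group A: (59717/266207)²·69.2²/3987·(1 − 3987/59717) = 0.056404537
group B: (21492/266207)²·58.0²/1808·(1 − 1808/21492) = 0.011107308
group C: (120273/266207)²·25.7²/18119·(1 − 18119/120273) = 0.006319993
group D: (64725/266207)²·30.7²/2594·(1 − 2594/64725) = 0.020618081
Sum = 0.094449918 → 0.094450.

0.094450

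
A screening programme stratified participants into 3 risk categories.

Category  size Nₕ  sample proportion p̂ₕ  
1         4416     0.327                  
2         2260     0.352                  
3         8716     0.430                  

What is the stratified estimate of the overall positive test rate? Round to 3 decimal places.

Wₕ = Nₕ/N with N = 15392: 0.2869, 0.1468, 0.5663.
p̂_st = 0.2869·0.327 + 0.1468·0.352 + 0.5663·0.430 ≈ 0.38900... → 0.389.

0.389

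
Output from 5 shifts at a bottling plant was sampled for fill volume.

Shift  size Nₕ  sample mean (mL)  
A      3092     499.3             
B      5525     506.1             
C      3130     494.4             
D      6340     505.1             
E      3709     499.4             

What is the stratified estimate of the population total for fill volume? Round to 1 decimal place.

10942118.7

A: 3092·499.3 = 1543835.6
B: 5525·506.1 = 2796202.5
C: 3130·494.4 = 1547472
D: 6340·505.1 = 3202334
E: 3709·499.4 = 1852274.6
τ̂ = Σ Nₕx̄ₕ = 10942118.7.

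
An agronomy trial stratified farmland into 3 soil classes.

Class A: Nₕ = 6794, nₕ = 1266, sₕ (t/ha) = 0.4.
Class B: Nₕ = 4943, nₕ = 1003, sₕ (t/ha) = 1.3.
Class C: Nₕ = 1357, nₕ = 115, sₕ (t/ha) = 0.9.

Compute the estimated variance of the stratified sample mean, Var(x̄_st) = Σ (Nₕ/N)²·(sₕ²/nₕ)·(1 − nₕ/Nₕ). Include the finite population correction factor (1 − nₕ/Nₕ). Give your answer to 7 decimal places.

N = 13094. Term for each stratum: Wₕ²sₕ²/nₕ·(1−nₕ/Nₕ).
Var(x̄_st) = 0.0000276844 + 0.0001913938 + 0.0000692379 = 0.0002883161 → 0.0002883.

0.0002883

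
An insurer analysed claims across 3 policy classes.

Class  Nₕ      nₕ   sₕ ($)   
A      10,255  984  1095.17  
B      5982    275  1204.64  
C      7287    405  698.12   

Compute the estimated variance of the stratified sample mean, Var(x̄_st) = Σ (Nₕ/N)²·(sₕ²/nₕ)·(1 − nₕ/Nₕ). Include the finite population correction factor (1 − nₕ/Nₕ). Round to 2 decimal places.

N = 23524. Term for each stratum: Wₕ²sₕ²/nₕ·(1−nₕ/Nₕ).
Var(x̄_st) = 209.41505 + 325.54708 + 109.05516 = 644.01729 → 644.02.

644.02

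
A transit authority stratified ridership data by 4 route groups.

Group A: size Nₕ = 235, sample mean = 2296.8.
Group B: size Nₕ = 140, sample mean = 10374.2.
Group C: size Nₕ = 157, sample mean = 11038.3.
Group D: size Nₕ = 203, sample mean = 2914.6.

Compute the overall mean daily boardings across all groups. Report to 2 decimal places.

x̄_st = (Σ Nₕx̄ₕ) / (Σ Nₕ) = (235·2296.8 + 140·10374.2 + 157·11038.3 + 203·2914.6) / 735
= 4316812.9 / 735 = 5873.2148... → 5873.21.

5873.21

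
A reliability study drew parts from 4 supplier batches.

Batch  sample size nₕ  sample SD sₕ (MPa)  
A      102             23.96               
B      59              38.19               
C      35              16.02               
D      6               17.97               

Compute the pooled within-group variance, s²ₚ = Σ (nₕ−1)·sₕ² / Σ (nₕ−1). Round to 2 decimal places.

772.29

A: (102−1)·23.96² = 101·574.0816 = 57982.2416
B: (59−1)·38.19² = 58·1458.4761 = 84591.6138
C: (35−1)·16.02² = 34·256.6404 = 8725.7736
D: (6−1)·17.97² = 5·322.9209 = 1614.6045
Numerator = 152914.2335; denominator = Σ(nₕ−1) = 198.
s²ₚ = 152914.2335/198 = 772.2941... → 772.29.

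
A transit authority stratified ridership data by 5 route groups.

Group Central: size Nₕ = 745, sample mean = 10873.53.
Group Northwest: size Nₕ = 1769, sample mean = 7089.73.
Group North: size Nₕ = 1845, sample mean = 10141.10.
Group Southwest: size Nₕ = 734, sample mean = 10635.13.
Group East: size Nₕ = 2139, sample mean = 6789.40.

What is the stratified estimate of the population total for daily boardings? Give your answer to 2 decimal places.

61681553.74

Population total = Σ Nₕ·x̄ₕ (each stratum's size times its mean).
745·10873.53 + 1769·7089.73 + 1845·10141.10 + 734·10635.13 + 2139·6789.40 = 8100779.85 + 12541732.37 + 18710329.5 + 7806185.42 + 14522526.6 = 61681553.74.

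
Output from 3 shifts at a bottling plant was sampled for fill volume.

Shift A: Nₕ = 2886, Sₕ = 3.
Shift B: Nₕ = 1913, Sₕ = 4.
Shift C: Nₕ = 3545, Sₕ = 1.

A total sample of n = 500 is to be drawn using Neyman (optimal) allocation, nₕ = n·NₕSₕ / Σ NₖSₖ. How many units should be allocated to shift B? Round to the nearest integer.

193

A: NₕSₕ = 2886·3 = 8658
B: NₕSₕ = 1913·4 = 7652
C: NₕSₕ = 3545·1 = 3545
Σ NₕSₕ = 19855.
n_B = 500·7652/19855 = 192.697... → 193.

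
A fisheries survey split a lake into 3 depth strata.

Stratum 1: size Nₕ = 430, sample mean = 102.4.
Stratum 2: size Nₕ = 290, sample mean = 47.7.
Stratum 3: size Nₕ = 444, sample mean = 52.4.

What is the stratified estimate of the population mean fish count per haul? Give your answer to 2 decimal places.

x̄_st = (Σ Nₕx̄ₕ) / (Σ Nₕ) = (430·102.4 + 290·47.7 + 444·52.4) / 1164
= 81130.6 / 1164 = 69.6998... → 69.70.

69.70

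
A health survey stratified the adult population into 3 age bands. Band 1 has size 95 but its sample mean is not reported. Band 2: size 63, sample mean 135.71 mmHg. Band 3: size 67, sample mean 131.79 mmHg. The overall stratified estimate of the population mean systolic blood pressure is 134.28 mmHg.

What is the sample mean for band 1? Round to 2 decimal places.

135.09

Σ Nₕx̄ₕ = N·μ, so 95·x̄_1 = 225·134.28 − (63·135.71 + 67·131.79).
= 30213 − 17379.66 = 12833.34.
x̄_1 = 12833.34 / 95 = 135.0878... → 135.09.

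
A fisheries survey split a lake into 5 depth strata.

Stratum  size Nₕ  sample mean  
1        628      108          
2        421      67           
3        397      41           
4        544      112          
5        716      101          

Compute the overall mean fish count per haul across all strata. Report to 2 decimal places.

90.74

x̄_st = (Σ Nₕx̄ₕ) / (Σ Nₕ) = (628·108 + 421·67 + 397·41 + 544·112 + 716·101) / 2706
= 245552 / 2706 = 90.7435... → 90.74.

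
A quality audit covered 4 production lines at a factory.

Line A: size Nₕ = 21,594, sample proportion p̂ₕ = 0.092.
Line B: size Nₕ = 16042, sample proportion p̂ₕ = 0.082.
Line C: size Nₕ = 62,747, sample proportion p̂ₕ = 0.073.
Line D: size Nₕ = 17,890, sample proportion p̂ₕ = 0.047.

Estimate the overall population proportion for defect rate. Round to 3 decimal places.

N = 21594 + 16042 + 62747 + 17890 = 118273.
Overall proportion = Σ (Nₕ/N)·p̂ₕ.
Σ Nₕp̂ₕ = 1986.648 + 1315.444 + 4580.531 + 840.83 = 8723.453.
8723.453 / 118273 = 0.07376... → 0.074.

0.074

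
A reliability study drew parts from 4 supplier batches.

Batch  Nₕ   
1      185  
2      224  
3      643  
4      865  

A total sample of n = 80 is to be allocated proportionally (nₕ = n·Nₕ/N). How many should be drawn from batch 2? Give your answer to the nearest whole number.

9

Share of batch 2 = 224/1917 = 0.11685.
Allocate 80 × 0.11685 = 9.348... → 9.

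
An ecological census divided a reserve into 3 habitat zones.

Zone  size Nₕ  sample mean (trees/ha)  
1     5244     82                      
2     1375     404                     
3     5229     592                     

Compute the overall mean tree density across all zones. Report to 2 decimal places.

x̄_st = (Σ Nₕx̄ₕ) / (Σ Nₕ) = (5244·82 + 1375·404 + 5229·592) / 11848
= 4081076 / 11848 = 344.4527... → 344.45.

344.45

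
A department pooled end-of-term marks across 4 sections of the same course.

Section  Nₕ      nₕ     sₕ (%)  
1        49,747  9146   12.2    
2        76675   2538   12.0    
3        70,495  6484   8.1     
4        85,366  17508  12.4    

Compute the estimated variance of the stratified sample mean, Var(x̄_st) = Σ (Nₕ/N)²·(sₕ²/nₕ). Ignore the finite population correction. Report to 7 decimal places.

N = 282283. Term for each stratum: Wₕ²sₕ²/nₕ.
Var(x̄_st) = 0.0005054204 + 0.0041860942 + 0.0006310652 + 0.0008031696 = 0.0061257494 → 0.0061257.

0.0061257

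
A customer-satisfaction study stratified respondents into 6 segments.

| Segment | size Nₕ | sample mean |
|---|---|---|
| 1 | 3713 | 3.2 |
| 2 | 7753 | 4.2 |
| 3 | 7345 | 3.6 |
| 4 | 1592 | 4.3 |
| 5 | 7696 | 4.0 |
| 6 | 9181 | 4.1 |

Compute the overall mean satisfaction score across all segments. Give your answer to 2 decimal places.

N = 37280; weights Wₕ = Nₕ/N = (0.0996, 0.2080, 0.1970, 0.0427, 0.2064, 0.2463).
x̄_st = Σ Wₕ·x̄ₕ = 0.0996·3.2 + 0.2080·4.2 + 0.1970·3.6 + 0.0427·4.3 + 0.2064·4.0 + 0.2463·4.1 ≈ 3.9205...
→ 3.92.

3.92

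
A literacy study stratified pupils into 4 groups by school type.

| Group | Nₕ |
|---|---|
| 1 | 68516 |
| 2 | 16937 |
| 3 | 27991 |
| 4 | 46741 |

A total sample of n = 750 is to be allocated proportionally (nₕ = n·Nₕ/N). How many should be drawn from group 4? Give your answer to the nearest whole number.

N = 68516 + 16937 + 27991 + 46741 = 160185.
n_4 = 750·46741/160185 = 218.845... → 219.

219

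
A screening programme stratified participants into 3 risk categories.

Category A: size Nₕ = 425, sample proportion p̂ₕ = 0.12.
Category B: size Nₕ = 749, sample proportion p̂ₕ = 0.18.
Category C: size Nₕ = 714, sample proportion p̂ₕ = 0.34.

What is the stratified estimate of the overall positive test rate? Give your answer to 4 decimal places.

0.2270

N = 425 + 749 + 714 = 1888.
Overall proportion = Σ (Nₕ/N)·p̂ₕ.
Σ Nₕp̂ₕ = 51 + 134.82 + 242.76 = 428.58.
428.58 / 1888 = 0.227002... → 0.2270.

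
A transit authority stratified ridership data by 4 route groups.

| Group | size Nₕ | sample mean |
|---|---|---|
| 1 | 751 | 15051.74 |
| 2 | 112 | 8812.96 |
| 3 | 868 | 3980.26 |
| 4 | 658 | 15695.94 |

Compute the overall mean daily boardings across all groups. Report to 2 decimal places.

10914.07

N = 2389; weights Wₕ = Nₕ/N = (0.3144, 0.0469, 0.3633, 0.2754).
x̄_st = Σ Wₕ·x̄ₕ = 0.3144·15051.74 + 0.0469·8812.96 + 0.3633·3980.26 + 0.2754·15695.94 ≈ 10914.0655...
→ 10914.07.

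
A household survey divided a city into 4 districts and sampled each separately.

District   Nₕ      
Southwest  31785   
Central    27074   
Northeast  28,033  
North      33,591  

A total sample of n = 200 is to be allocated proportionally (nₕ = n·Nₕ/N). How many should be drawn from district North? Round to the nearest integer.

Share of district North = 33591/120483 = 0.27880.
Allocate 200 × 0.27880 = 55.761... → 56.

56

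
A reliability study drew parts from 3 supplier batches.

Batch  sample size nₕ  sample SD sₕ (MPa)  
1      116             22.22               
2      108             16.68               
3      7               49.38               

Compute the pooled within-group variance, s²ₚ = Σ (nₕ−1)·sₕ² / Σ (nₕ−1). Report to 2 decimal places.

443.77

1: (116−1)·22.22² = 115·493.7284 = 56778.766
2: (108−1)·16.68² = 107·278.2224 = 29769.7968
3: (7−1)·49.38² = 6·2438.3844 = 14630.3064
Numerator = 101178.8692; denominator = Σ(nₕ−1) = 228.
s²ₚ = 101178.8692/228 = 443.7670... → 443.77.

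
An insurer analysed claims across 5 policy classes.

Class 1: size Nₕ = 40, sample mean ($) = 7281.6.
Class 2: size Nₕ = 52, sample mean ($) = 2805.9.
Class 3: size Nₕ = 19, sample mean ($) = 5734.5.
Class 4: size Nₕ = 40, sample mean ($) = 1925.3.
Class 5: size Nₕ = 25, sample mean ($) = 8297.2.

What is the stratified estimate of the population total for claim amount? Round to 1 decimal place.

Estimate total by summing Nₕ·x̄ₕ over strata.
40·7281.6 + 52·2805.9 + 19·5734.5 + 40·1925.3 + 25·8297.2 = 291264 + 145906.8 + 108955.5 + 77012 + 207430 = 830568.3.

830568.3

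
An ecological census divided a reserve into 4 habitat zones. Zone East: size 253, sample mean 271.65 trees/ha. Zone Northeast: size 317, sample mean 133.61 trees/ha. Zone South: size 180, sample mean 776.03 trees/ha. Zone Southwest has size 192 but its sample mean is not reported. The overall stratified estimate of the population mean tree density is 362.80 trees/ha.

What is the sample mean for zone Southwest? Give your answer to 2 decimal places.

N = 253 + 317 + 180 + 192 = 942.
Overall total = μ·N = 362.80·942 = 341757.6.
Subtract the known strata: 253·271.65 + 317·133.61 + 180·776.03 = 250767.22.
Remaining total for zone Southwest: 341757.6 − 250767.22 = 90990.38.
Divide by its size: 90990.38 / 192 = 473.9082... → 473.91.

473.91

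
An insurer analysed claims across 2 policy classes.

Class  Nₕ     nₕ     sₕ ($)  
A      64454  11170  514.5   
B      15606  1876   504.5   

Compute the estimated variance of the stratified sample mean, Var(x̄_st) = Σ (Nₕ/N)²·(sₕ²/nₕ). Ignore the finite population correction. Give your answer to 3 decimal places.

N = 80060. Term for each stratum: Wₕ²sₕ²/nₕ.
Var(x̄_st) = 15.359821 + 5.155153 = 20.514974 → 20.515.

20.515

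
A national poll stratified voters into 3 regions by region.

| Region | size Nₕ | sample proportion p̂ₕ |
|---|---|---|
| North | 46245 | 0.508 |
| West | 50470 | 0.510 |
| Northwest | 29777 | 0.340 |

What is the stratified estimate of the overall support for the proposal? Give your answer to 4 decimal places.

0.4692

Wₕ = Nₕ/N with N = 126492: 0.3656, 0.3990, 0.2354.
p̂_st = 0.3656·0.508 + 0.3990·0.510 + 0.2354·0.340 ≈ 0.469250... → 0.4692.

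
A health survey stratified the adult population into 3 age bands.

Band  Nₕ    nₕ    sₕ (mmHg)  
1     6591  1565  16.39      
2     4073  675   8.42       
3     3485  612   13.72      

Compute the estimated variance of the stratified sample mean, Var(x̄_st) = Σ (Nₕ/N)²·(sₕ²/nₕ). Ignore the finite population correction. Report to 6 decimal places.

N = 14149. Term for each stratum: Wₕ²sₕ²/nₕ.
Var(x̄_st) = 0.037247291 + 0.008703576 + 0.018659967 = 0.064610835 → 0.064611.

0.064611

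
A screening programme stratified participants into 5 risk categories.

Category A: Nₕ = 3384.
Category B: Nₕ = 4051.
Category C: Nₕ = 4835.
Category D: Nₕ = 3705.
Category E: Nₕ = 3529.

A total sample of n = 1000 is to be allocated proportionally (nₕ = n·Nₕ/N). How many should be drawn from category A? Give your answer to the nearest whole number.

Share of category A = 3384/19504 = 0.17350.
Allocate 1000 × 0.17350 = 173.503... → 174.

174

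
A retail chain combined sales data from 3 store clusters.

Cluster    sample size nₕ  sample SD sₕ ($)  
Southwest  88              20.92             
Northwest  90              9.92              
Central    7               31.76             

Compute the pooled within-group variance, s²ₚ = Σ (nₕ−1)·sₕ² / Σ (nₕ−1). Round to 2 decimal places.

Southwest: (88−1)·20.92² = 87·437.6464 = 38075.2368
Northwest: (90−1)·9.92² = 89·98.4064 = 8758.1696
Central: (7−1)·31.76² = 6·1008.6976 = 6052.1856
Numerator = 52885.592; denominator = Σ(nₕ−1) = 182.
s²ₚ = 52885.592/182 = 290.5802... → 290.58.

290.58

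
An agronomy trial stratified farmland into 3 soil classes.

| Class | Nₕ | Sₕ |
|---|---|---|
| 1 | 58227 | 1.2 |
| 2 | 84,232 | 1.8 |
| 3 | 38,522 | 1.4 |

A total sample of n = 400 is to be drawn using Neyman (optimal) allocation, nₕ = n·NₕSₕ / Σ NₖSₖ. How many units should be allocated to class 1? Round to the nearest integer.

Σ NₕSₕ = 58227·1.2 + 84232·1.8 + 38522·1.4 = 275420.8.
Share for 1: 69872.4/275420.8 = 0.25369.
n_1 = 400 × 0.25369 = 101.477... → 101.

101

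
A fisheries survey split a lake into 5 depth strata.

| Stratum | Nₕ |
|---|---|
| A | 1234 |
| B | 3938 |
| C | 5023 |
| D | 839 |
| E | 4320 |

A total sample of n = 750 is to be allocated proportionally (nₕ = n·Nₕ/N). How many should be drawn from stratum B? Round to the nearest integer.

192

N = 1234 + 3938 + 5023 + 839 + 4320 = 15354.
n_B = 750·3938/15354 = 192.360... → 192.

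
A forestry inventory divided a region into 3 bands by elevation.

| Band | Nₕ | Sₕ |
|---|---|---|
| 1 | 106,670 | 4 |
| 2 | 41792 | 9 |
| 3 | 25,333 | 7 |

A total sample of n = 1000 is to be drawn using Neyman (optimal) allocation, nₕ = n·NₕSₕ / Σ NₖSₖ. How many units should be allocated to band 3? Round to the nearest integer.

Σ NₕSₕ = 106670·4 + 41792·9 + 25333·7 = 980139.
Share for 3: 177331/980139 = 0.18092.
n_3 = 1000 × 0.18092 = 180.924... → 181.

181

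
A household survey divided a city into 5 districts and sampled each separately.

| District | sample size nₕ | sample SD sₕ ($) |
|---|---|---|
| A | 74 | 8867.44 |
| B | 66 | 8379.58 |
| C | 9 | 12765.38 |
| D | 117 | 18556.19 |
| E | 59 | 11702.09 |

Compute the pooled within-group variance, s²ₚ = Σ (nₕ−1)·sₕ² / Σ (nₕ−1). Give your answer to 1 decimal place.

A: (74−1)·8867.44² = 73·78631492.1536 = 5740098927.2128
B: (66−1)·8379.58² = 65·70217360.9764 = 4564128463.466
C: (9−1)·12765.38² = 8·162954926.5444 = 1303639412.3552
D: (117−1)·18556.19² = 116·344332187.3161 = 39942533728.6676
E: (59−1)·11702.09² = 58·136938910.3681 = 7942456801.3498
Numerator = 59492857333.0514; denominator = Σ(nₕ−1) = 320.
s²ₚ = 59492857333.0514/320 = 185915179.166... → 185915179.2.

185915179.2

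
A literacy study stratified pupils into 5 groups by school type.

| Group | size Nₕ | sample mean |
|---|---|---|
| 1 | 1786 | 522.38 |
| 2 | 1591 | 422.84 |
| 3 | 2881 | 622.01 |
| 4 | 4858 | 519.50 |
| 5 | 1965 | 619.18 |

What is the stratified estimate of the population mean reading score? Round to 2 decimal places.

545.69

N = 1786 + 1591 + 2881 + 4858 + 1965 = 13081.
Overall mean = Σ (Nₕ/N)·x̄ₕ — weight by population share, not a simple average.
Σ Nₕx̄ₕ = 1786·522.38 + 1591·422.84 + 2881·622.01 + 4858·519.50 + 1965·619.18 = 932970.68 + 672738.44 + 1792010.81 + 2523731 + 1216688.7 = 7138139.63.
Divide by N: 7138139.63 / 13081 = 545.6876... → 545.69.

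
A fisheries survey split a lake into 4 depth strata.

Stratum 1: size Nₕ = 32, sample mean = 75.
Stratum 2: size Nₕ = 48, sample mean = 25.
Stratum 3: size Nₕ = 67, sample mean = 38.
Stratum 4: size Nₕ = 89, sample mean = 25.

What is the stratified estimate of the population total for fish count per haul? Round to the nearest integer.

1: 32·75 = 2400
2: 48·25 = 1200
3: 67·38 = 2546
4: 89·25 = 2225
τ̂ = Σ Nₕx̄ₕ = 8371.

8371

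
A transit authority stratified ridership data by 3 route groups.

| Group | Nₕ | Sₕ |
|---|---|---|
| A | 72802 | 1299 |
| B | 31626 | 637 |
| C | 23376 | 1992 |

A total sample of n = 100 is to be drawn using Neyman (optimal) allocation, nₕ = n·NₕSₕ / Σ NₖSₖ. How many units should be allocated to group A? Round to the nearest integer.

A: NₕSₕ = 72802·1299 = 94569798
B: NₕSₕ = 31626·637 = 20145762
C: NₕSₕ = 23376·1992 = 46564992
Σ NₕSₕ = 161280552.
n_A = 100·94569798/161280552 = 58.637... → 59.

59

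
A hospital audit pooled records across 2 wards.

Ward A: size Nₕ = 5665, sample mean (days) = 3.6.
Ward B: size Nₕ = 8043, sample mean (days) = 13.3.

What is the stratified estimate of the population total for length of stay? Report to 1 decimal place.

127365.9

Estimate total by summing Nₕ·x̄ₕ over strata.
5665·3.6 + 8043·13.3 = 20394 + 106971.9 = 127365.9.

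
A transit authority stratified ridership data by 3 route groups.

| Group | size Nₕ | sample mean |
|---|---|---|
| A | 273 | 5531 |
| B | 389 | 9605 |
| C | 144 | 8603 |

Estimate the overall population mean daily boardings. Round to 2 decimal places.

N = 806; weights Wₕ = Nₕ/N = (0.3387, 0.4826, 0.1787).
x̄_st = Σ Wₕ·x̄ₕ = 0.3387·5531 + 0.4826·9605 + 0.1787·8603 ≈ 8046.0794...
→ 8046.08.

8046.08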